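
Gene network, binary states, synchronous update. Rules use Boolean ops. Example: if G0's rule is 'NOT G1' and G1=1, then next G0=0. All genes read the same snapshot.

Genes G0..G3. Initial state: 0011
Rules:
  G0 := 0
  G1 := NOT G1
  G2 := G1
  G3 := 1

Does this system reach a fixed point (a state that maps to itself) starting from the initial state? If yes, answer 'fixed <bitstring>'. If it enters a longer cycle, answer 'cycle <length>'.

Answer: cycle 2

Derivation:
Step 0: 0011
Step 1: G0=0(const) G1=NOT G1=NOT 0=1 G2=G1=0 G3=1(const) -> 0101
Step 2: G0=0(const) G1=NOT G1=NOT 1=0 G2=G1=1 G3=1(const) -> 0011
Cycle of length 2 starting at step 0 -> no fixed point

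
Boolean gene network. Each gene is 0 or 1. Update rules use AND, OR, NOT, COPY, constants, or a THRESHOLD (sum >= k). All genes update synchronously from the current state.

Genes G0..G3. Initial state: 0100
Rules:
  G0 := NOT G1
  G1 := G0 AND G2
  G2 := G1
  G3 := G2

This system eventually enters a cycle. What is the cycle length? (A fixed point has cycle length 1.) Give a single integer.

Answer: 1

Derivation:
Step 0: 0100
Step 1: G0=NOT G1=NOT 1=0 G1=G0&G2=0&0=0 G2=G1=1 G3=G2=0 -> 0010
Step 2: G0=NOT G1=NOT 0=1 G1=G0&G2=0&1=0 G2=G1=0 G3=G2=1 -> 1001
Step 3: G0=NOT G1=NOT 0=1 G1=G0&G2=1&0=0 G2=G1=0 G3=G2=0 -> 1000
Step 4: G0=NOT G1=NOT 0=1 G1=G0&G2=1&0=0 G2=G1=0 G3=G2=0 -> 1000
State from step 4 equals state from step 3 -> cycle length 1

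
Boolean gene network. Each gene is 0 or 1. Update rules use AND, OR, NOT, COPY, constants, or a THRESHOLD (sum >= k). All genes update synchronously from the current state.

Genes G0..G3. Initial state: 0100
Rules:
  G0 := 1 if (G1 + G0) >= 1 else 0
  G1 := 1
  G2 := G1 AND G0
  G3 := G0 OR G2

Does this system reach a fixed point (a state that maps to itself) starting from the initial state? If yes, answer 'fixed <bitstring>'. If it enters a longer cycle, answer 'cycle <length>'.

Step 0: 0100
Step 1: G0=(1+0>=1)=1 G1=1(const) G2=G1&G0=1&0=0 G3=G0|G2=0|0=0 -> 1100
Step 2: G0=(1+1>=1)=1 G1=1(const) G2=G1&G0=1&1=1 G3=G0|G2=1|0=1 -> 1111
Step 3: G0=(1+1>=1)=1 G1=1(const) G2=G1&G0=1&1=1 G3=G0|G2=1|1=1 -> 1111
Fixed point reached at step 2: 1111

Answer: fixed 1111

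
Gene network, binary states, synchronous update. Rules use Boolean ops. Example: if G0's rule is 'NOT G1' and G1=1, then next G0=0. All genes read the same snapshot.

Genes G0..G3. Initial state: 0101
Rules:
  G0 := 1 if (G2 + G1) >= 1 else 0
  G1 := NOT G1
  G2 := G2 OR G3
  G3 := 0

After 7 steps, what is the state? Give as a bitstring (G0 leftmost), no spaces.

Step 1: G0=(0+1>=1)=1 G1=NOT G1=NOT 1=0 G2=G2|G3=0|1=1 G3=0(const) -> 1010
Step 2: G0=(1+0>=1)=1 G1=NOT G1=NOT 0=1 G2=G2|G3=1|0=1 G3=0(const) -> 1110
Step 3: G0=(1+1>=1)=1 G1=NOT G1=NOT 1=0 G2=G2|G3=1|0=1 G3=0(const) -> 1010
Step 4: G0=(1+0>=1)=1 G1=NOT G1=NOT 0=1 G2=G2|G3=1|0=1 G3=0(const) -> 1110
Step 5: G0=(1+1>=1)=1 G1=NOT G1=NOT 1=0 G2=G2|G3=1|0=1 G3=0(const) -> 1010
Step 6: G0=(1+0>=1)=1 G1=NOT G1=NOT 0=1 G2=G2|G3=1|0=1 G3=0(const) -> 1110
Step 7: G0=(1+1>=1)=1 G1=NOT G1=NOT 1=0 G2=G2|G3=1|0=1 G3=0(const) -> 1010

1010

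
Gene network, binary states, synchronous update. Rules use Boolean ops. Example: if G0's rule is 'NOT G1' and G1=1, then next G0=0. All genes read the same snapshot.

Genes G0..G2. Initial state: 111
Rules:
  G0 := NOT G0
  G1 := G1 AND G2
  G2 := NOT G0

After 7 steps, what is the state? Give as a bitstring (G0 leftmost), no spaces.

Step 1: G0=NOT G0=NOT 1=0 G1=G1&G2=1&1=1 G2=NOT G0=NOT 1=0 -> 010
Step 2: G0=NOT G0=NOT 0=1 G1=G1&G2=1&0=0 G2=NOT G0=NOT 0=1 -> 101
Step 3: G0=NOT G0=NOT 1=0 G1=G1&G2=0&1=0 G2=NOT G0=NOT 1=0 -> 000
Step 4: G0=NOT G0=NOT 0=1 G1=G1&G2=0&0=0 G2=NOT G0=NOT 0=1 -> 101
Step 5: G0=NOT G0=NOT 1=0 G1=G1&G2=0&1=0 G2=NOT G0=NOT 1=0 -> 000
Step 6: G0=NOT G0=NOT 0=1 G1=G1&G2=0&0=0 G2=NOT G0=NOT 0=1 -> 101
Step 7: G0=NOT G0=NOT 1=0 G1=G1&G2=0&1=0 G2=NOT G0=NOT 1=0 -> 000

000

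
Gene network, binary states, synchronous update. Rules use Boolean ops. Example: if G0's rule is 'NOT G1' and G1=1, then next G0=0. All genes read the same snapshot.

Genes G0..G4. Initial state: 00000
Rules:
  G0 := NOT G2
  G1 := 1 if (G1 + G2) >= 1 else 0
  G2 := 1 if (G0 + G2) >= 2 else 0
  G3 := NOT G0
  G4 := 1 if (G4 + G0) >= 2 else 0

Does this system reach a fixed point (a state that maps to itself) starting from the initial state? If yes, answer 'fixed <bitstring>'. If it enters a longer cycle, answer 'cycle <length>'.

Answer: fixed 10000

Derivation:
Step 0: 00000
Step 1: G0=NOT G2=NOT 0=1 G1=(0+0>=1)=0 G2=(0+0>=2)=0 G3=NOT G0=NOT 0=1 G4=(0+0>=2)=0 -> 10010
Step 2: G0=NOT G2=NOT 0=1 G1=(0+0>=1)=0 G2=(1+0>=2)=0 G3=NOT G0=NOT 1=0 G4=(0+1>=2)=0 -> 10000
Step 3: G0=NOT G2=NOT 0=1 G1=(0+0>=1)=0 G2=(1+0>=2)=0 G3=NOT G0=NOT 1=0 G4=(0+1>=2)=0 -> 10000
Fixed point reached at step 2: 10000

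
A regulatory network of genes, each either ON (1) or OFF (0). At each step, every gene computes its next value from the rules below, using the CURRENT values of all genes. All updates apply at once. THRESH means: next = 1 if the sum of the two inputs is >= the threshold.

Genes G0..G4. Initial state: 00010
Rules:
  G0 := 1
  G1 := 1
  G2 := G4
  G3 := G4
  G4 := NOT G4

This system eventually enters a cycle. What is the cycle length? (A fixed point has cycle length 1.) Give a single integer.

Step 0: 00010
Step 1: G0=1(const) G1=1(const) G2=G4=0 G3=G4=0 G4=NOT G4=NOT 0=1 -> 11001
Step 2: G0=1(const) G1=1(const) G2=G4=1 G3=G4=1 G4=NOT G4=NOT 1=0 -> 11110
Step 3: G0=1(const) G1=1(const) G2=G4=0 G3=G4=0 G4=NOT G4=NOT 0=1 -> 11001
State from step 3 equals state from step 1 -> cycle length 2

Answer: 2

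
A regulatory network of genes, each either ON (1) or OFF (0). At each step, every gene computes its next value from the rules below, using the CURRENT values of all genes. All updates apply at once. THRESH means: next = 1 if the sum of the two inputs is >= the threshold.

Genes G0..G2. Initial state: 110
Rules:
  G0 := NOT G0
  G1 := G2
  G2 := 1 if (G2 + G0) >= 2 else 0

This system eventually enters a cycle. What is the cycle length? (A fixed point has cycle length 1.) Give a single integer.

Step 0: 110
Step 1: G0=NOT G0=NOT 1=0 G1=G2=0 G2=(0+1>=2)=0 -> 000
Step 2: G0=NOT G0=NOT 0=1 G1=G2=0 G2=(0+0>=2)=0 -> 100
Step 3: G0=NOT G0=NOT 1=0 G1=G2=0 G2=(0+1>=2)=0 -> 000
State from step 3 equals state from step 1 -> cycle length 2

Answer: 2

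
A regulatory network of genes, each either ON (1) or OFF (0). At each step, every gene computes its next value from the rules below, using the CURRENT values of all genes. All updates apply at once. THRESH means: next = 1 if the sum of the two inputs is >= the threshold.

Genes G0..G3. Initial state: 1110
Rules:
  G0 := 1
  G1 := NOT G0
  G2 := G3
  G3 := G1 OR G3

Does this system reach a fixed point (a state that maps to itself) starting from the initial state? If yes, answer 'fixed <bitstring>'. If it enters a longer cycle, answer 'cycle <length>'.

Step 0: 1110
Step 1: G0=1(const) G1=NOT G0=NOT 1=0 G2=G3=0 G3=G1|G3=1|0=1 -> 1001
Step 2: G0=1(const) G1=NOT G0=NOT 1=0 G2=G3=1 G3=G1|G3=0|1=1 -> 1011
Step 3: G0=1(const) G1=NOT G0=NOT 1=0 G2=G3=1 G3=G1|G3=0|1=1 -> 1011
Fixed point reached at step 2: 1011

Answer: fixed 1011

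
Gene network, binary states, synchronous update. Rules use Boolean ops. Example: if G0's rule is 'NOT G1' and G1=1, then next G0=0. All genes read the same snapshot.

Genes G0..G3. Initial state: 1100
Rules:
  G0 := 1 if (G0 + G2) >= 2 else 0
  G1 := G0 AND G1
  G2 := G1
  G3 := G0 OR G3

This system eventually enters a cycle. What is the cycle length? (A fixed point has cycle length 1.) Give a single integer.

Answer: 1

Derivation:
Step 0: 1100
Step 1: G0=(1+0>=2)=0 G1=G0&G1=1&1=1 G2=G1=1 G3=G0|G3=1|0=1 -> 0111
Step 2: G0=(0+1>=2)=0 G1=G0&G1=0&1=0 G2=G1=1 G3=G0|G3=0|1=1 -> 0011
Step 3: G0=(0+1>=2)=0 G1=G0&G1=0&0=0 G2=G1=0 G3=G0|G3=0|1=1 -> 0001
Step 4: G0=(0+0>=2)=0 G1=G0&G1=0&0=0 G2=G1=0 G3=G0|G3=0|1=1 -> 0001
State from step 4 equals state from step 3 -> cycle length 1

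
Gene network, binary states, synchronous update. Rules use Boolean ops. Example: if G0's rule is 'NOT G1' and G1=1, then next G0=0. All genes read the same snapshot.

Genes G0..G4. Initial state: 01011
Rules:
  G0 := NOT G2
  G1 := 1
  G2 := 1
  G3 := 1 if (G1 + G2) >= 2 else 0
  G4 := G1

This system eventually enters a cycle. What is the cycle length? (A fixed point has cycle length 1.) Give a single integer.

Step 0: 01011
Step 1: G0=NOT G2=NOT 0=1 G1=1(const) G2=1(const) G3=(1+0>=2)=0 G4=G1=1 -> 11101
Step 2: G0=NOT G2=NOT 1=0 G1=1(const) G2=1(const) G3=(1+1>=2)=1 G4=G1=1 -> 01111
Step 3: G0=NOT G2=NOT 1=0 G1=1(const) G2=1(const) G3=(1+1>=2)=1 G4=G1=1 -> 01111
State from step 3 equals state from step 2 -> cycle length 1

Answer: 1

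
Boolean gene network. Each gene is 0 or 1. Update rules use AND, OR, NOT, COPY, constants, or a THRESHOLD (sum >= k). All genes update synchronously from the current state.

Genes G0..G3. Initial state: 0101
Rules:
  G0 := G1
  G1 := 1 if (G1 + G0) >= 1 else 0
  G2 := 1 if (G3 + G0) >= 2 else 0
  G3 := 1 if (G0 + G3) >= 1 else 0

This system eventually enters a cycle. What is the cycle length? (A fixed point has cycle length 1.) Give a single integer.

Step 0: 0101
Step 1: G0=G1=1 G1=(1+0>=1)=1 G2=(1+0>=2)=0 G3=(0+1>=1)=1 -> 1101
Step 2: G0=G1=1 G1=(1+1>=1)=1 G2=(1+1>=2)=1 G3=(1+1>=1)=1 -> 1111
Step 3: G0=G1=1 G1=(1+1>=1)=1 G2=(1+1>=2)=1 G3=(1+1>=1)=1 -> 1111
State from step 3 equals state from step 2 -> cycle length 1

Answer: 1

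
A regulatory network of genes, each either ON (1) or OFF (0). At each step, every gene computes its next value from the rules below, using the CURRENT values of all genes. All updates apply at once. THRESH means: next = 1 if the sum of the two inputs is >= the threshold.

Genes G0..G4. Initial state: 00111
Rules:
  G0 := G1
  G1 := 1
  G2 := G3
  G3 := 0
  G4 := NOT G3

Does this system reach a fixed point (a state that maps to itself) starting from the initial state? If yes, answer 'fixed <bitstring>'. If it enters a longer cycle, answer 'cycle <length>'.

Answer: fixed 11001

Derivation:
Step 0: 00111
Step 1: G0=G1=0 G1=1(const) G2=G3=1 G3=0(const) G4=NOT G3=NOT 1=0 -> 01100
Step 2: G0=G1=1 G1=1(const) G2=G3=0 G3=0(const) G4=NOT G3=NOT 0=1 -> 11001
Step 3: G0=G1=1 G1=1(const) G2=G3=0 G3=0(const) G4=NOT G3=NOT 0=1 -> 11001
Fixed point reached at step 2: 11001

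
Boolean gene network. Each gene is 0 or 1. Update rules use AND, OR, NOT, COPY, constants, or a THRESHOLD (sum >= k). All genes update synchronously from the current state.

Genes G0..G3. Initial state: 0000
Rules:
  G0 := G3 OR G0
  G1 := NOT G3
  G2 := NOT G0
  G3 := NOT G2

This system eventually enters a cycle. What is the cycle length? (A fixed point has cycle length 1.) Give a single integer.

Step 0: 0000
Step 1: G0=G3|G0=0|0=0 G1=NOT G3=NOT 0=1 G2=NOT G0=NOT 0=1 G3=NOT G2=NOT 0=1 -> 0111
Step 2: G0=G3|G0=1|0=1 G1=NOT G3=NOT 1=0 G2=NOT G0=NOT 0=1 G3=NOT G2=NOT 1=0 -> 1010
Step 3: G0=G3|G0=0|1=1 G1=NOT G3=NOT 0=1 G2=NOT G0=NOT 1=0 G3=NOT G2=NOT 1=0 -> 1100
Step 4: G0=G3|G0=0|1=1 G1=NOT G3=NOT 0=1 G2=NOT G0=NOT 1=0 G3=NOT G2=NOT 0=1 -> 1101
Step 5: G0=G3|G0=1|1=1 G1=NOT G3=NOT 1=0 G2=NOT G0=NOT 1=0 G3=NOT G2=NOT 0=1 -> 1001
Step 6: G0=G3|G0=1|1=1 G1=NOT G3=NOT 1=0 G2=NOT G0=NOT 1=0 G3=NOT G2=NOT 0=1 -> 1001
State from step 6 equals state from step 5 -> cycle length 1

Answer: 1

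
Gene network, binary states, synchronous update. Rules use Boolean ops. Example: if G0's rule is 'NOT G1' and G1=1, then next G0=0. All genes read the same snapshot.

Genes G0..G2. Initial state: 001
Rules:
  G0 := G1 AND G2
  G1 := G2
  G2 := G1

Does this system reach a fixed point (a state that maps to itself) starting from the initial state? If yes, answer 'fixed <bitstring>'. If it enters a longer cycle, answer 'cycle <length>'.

Step 0: 001
Step 1: G0=G1&G2=0&1=0 G1=G2=1 G2=G1=0 -> 010
Step 2: G0=G1&G2=1&0=0 G1=G2=0 G2=G1=1 -> 001
Cycle of length 2 starting at step 0 -> no fixed point

Answer: cycle 2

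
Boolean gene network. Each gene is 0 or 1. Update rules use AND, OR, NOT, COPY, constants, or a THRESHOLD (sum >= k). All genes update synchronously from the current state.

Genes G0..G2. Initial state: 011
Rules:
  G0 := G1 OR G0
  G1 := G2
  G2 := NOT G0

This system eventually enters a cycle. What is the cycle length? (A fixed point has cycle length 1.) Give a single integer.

Answer: 1

Derivation:
Step 0: 011
Step 1: G0=G1|G0=1|0=1 G1=G2=1 G2=NOT G0=NOT 0=1 -> 111
Step 2: G0=G1|G0=1|1=1 G1=G2=1 G2=NOT G0=NOT 1=0 -> 110
Step 3: G0=G1|G0=1|1=1 G1=G2=0 G2=NOT G0=NOT 1=0 -> 100
Step 4: G0=G1|G0=0|1=1 G1=G2=0 G2=NOT G0=NOT 1=0 -> 100
State from step 4 equals state from step 3 -> cycle length 1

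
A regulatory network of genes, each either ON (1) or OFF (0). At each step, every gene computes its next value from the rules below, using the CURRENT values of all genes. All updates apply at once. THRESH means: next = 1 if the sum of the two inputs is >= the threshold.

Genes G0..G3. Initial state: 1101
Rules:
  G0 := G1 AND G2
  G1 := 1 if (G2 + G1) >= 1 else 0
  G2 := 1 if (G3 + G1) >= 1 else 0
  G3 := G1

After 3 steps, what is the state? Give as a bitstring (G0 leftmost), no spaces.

Step 1: G0=G1&G2=1&0=0 G1=(0+1>=1)=1 G2=(1+1>=1)=1 G3=G1=1 -> 0111
Step 2: G0=G1&G2=1&1=1 G1=(1+1>=1)=1 G2=(1+1>=1)=1 G3=G1=1 -> 1111
Step 3: G0=G1&G2=1&1=1 G1=(1+1>=1)=1 G2=(1+1>=1)=1 G3=G1=1 -> 1111

1111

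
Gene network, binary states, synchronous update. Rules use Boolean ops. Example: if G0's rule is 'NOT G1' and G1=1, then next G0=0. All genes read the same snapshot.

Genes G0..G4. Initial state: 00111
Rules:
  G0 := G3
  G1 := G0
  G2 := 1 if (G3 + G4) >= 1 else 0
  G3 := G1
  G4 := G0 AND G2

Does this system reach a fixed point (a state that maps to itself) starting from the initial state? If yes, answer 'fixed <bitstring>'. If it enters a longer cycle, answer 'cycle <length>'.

Answer: cycle 3

Derivation:
Step 0: 00111
Step 1: G0=G3=1 G1=G0=0 G2=(1+1>=1)=1 G3=G1=0 G4=G0&G2=0&1=0 -> 10100
Step 2: G0=G3=0 G1=G0=1 G2=(0+0>=1)=0 G3=G1=0 G4=G0&G2=1&1=1 -> 01001
Step 3: G0=G3=0 G1=G0=0 G2=(0+1>=1)=1 G3=G1=1 G4=G0&G2=0&0=0 -> 00110
Step 4: G0=G3=1 G1=G0=0 G2=(1+0>=1)=1 G3=G1=0 G4=G0&G2=0&1=0 -> 10100
Cycle of length 3 starting at step 1 -> no fixed point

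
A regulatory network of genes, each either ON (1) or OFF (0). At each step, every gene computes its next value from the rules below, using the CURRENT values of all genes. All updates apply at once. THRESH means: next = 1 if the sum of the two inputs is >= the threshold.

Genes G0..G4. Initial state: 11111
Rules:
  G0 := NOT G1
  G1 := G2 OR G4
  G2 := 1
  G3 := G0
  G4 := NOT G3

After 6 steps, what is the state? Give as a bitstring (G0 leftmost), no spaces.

Step 1: G0=NOT G1=NOT 1=0 G1=G2|G4=1|1=1 G2=1(const) G3=G0=1 G4=NOT G3=NOT 1=0 -> 01110
Step 2: G0=NOT G1=NOT 1=0 G1=G2|G4=1|0=1 G2=1(const) G3=G0=0 G4=NOT G3=NOT 1=0 -> 01100
Step 3: G0=NOT G1=NOT 1=0 G1=G2|G4=1|0=1 G2=1(const) G3=G0=0 G4=NOT G3=NOT 0=1 -> 01101
Step 4: G0=NOT G1=NOT 1=0 G1=G2|G4=1|1=1 G2=1(const) G3=G0=0 G4=NOT G3=NOT 0=1 -> 01101
Step 5: G0=NOT G1=NOT 1=0 G1=G2|G4=1|1=1 G2=1(const) G3=G0=0 G4=NOT G3=NOT 0=1 -> 01101
Step 6: G0=NOT G1=NOT 1=0 G1=G2|G4=1|1=1 G2=1(const) G3=G0=0 G4=NOT G3=NOT 0=1 -> 01101

01101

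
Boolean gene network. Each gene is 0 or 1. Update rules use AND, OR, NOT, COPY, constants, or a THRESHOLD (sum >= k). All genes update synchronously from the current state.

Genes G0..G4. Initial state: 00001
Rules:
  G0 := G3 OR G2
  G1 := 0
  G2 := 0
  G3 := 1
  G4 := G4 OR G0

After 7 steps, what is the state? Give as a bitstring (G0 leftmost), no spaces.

Step 1: G0=G3|G2=0|0=0 G1=0(const) G2=0(const) G3=1(const) G4=G4|G0=1|0=1 -> 00011
Step 2: G0=G3|G2=1|0=1 G1=0(const) G2=0(const) G3=1(const) G4=G4|G0=1|0=1 -> 10011
Step 3: G0=G3|G2=1|0=1 G1=0(const) G2=0(const) G3=1(const) G4=G4|G0=1|1=1 -> 10011
Step 4: G0=G3|G2=1|0=1 G1=0(const) G2=0(const) G3=1(const) G4=G4|G0=1|1=1 -> 10011
Step 5: G0=G3|G2=1|0=1 G1=0(const) G2=0(const) G3=1(const) G4=G4|G0=1|1=1 -> 10011
Step 6: G0=G3|G2=1|0=1 G1=0(const) G2=0(const) G3=1(const) G4=G4|G0=1|1=1 -> 10011
Step 7: G0=G3|G2=1|0=1 G1=0(const) G2=0(const) G3=1(const) G4=G4|G0=1|1=1 -> 10011

10011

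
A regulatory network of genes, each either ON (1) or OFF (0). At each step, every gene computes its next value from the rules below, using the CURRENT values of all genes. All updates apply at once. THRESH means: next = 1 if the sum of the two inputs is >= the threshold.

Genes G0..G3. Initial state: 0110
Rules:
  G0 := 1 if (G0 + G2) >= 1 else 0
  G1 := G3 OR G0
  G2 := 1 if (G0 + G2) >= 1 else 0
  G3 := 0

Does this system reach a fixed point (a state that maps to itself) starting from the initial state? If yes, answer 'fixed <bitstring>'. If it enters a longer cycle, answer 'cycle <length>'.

Step 0: 0110
Step 1: G0=(0+1>=1)=1 G1=G3|G0=0|0=0 G2=(0+1>=1)=1 G3=0(const) -> 1010
Step 2: G0=(1+1>=1)=1 G1=G3|G0=0|1=1 G2=(1+1>=1)=1 G3=0(const) -> 1110
Step 3: G0=(1+1>=1)=1 G1=G3|G0=0|1=1 G2=(1+1>=1)=1 G3=0(const) -> 1110
Fixed point reached at step 2: 1110

Answer: fixed 1110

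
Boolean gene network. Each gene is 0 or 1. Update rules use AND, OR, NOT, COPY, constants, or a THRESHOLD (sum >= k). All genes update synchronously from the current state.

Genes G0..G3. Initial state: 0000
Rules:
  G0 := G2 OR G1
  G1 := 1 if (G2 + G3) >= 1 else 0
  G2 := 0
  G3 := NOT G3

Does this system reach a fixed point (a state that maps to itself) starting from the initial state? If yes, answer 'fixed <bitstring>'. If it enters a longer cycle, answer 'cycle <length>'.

Answer: cycle 2

Derivation:
Step 0: 0000
Step 1: G0=G2|G1=0|0=0 G1=(0+0>=1)=0 G2=0(const) G3=NOT G3=NOT 0=1 -> 0001
Step 2: G0=G2|G1=0|0=0 G1=(0+1>=1)=1 G2=0(const) G3=NOT G3=NOT 1=0 -> 0100
Step 3: G0=G2|G1=0|1=1 G1=(0+0>=1)=0 G2=0(const) G3=NOT G3=NOT 0=1 -> 1001
Step 4: G0=G2|G1=0|0=0 G1=(0+1>=1)=1 G2=0(const) G3=NOT G3=NOT 1=0 -> 0100
Cycle of length 2 starting at step 2 -> no fixed point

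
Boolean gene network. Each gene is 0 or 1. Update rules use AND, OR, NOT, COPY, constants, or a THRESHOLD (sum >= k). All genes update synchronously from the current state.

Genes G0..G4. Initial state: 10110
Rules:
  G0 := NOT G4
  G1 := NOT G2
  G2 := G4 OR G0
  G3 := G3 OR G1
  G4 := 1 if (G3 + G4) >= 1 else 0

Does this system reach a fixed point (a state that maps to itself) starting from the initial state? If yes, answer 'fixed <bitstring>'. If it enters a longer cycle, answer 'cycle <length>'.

Answer: fixed 00111

Derivation:
Step 0: 10110
Step 1: G0=NOT G4=NOT 0=1 G1=NOT G2=NOT 1=0 G2=G4|G0=0|1=1 G3=G3|G1=1|0=1 G4=(1+0>=1)=1 -> 10111
Step 2: G0=NOT G4=NOT 1=0 G1=NOT G2=NOT 1=0 G2=G4|G0=1|1=1 G3=G3|G1=1|0=1 G4=(1+1>=1)=1 -> 00111
Step 3: G0=NOT G4=NOT 1=0 G1=NOT G2=NOT 1=0 G2=G4|G0=1|0=1 G3=G3|G1=1|0=1 G4=(1+1>=1)=1 -> 00111
Fixed point reached at step 2: 00111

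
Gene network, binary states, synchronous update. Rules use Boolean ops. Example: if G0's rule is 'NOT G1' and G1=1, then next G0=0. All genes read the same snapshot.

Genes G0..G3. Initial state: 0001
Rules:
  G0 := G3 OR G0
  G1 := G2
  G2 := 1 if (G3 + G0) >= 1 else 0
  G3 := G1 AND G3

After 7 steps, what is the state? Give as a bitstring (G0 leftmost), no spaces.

Step 1: G0=G3|G0=1|0=1 G1=G2=0 G2=(1+0>=1)=1 G3=G1&G3=0&1=0 -> 1010
Step 2: G0=G3|G0=0|1=1 G1=G2=1 G2=(0+1>=1)=1 G3=G1&G3=0&0=0 -> 1110
Step 3: G0=G3|G0=0|1=1 G1=G2=1 G2=(0+1>=1)=1 G3=G1&G3=1&0=0 -> 1110
Step 4: G0=G3|G0=0|1=1 G1=G2=1 G2=(0+1>=1)=1 G3=G1&G3=1&0=0 -> 1110
Step 5: G0=G3|G0=0|1=1 G1=G2=1 G2=(0+1>=1)=1 G3=G1&G3=1&0=0 -> 1110
Step 6: G0=G3|G0=0|1=1 G1=G2=1 G2=(0+1>=1)=1 G3=G1&G3=1&0=0 -> 1110
Step 7: G0=G3|G0=0|1=1 G1=G2=1 G2=(0+1>=1)=1 G3=G1&G3=1&0=0 -> 1110

1110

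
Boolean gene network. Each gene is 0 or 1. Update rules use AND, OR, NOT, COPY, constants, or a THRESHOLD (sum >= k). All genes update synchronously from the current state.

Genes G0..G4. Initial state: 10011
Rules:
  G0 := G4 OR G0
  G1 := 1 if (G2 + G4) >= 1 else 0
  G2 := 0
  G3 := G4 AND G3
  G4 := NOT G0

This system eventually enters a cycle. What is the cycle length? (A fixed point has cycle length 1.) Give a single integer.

Step 0: 10011
Step 1: G0=G4|G0=1|1=1 G1=(0+1>=1)=1 G2=0(const) G3=G4&G3=1&1=1 G4=NOT G0=NOT 1=0 -> 11010
Step 2: G0=G4|G0=0|1=1 G1=(0+0>=1)=0 G2=0(const) G3=G4&G3=0&1=0 G4=NOT G0=NOT 1=0 -> 10000
Step 3: G0=G4|G0=0|1=1 G1=(0+0>=1)=0 G2=0(const) G3=G4&G3=0&0=0 G4=NOT G0=NOT 1=0 -> 10000
State from step 3 equals state from step 2 -> cycle length 1

Answer: 1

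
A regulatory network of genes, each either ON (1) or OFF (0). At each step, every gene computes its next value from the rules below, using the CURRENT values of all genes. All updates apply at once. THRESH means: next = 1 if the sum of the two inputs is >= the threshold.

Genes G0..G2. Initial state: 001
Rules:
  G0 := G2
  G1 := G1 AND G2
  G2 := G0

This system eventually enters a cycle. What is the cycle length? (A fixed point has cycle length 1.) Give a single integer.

Step 0: 001
Step 1: G0=G2=1 G1=G1&G2=0&1=0 G2=G0=0 -> 100
Step 2: G0=G2=0 G1=G1&G2=0&0=0 G2=G0=1 -> 001
State from step 2 equals state from step 0 -> cycle length 2

Answer: 2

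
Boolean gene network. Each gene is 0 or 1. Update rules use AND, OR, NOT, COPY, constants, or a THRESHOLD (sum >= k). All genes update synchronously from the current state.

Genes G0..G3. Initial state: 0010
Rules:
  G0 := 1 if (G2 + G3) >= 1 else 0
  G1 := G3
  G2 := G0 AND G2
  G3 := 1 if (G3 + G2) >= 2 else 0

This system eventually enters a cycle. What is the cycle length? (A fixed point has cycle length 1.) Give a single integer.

Step 0: 0010
Step 1: G0=(1+0>=1)=1 G1=G3=0 G2=G0&G2=0&1=0 G3=(0+1>=2)=0 -> 1000
Step 2: G0=(0+0>=1)=0 G1=G3=0 G2=G0&G2=1&0=0 G3=(0+0>=2)=0 -> 0000
Step 3: G0=(0+0>=1)=0 G1=G3=0 G2=G0&G2=0&0=0 G3=(0+0>=2)=0 -> 0000
State from step 3 equals state from step 2 -> cycle length 1

Answer: 1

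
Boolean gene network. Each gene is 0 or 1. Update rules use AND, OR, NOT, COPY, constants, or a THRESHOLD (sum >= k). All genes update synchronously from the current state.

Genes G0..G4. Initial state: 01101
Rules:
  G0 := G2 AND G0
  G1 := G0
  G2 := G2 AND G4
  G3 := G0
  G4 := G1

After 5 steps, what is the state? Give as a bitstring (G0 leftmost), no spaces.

Step 1: G0=G2&G0=1&0=0 G1=G0=0 G2=G2&G4=1&1=1 G3=G0=0 G4=G1=1 -> 00101
Step 2: G0=G2&G0=1&0=0 G1=G0=0 G2=G2&G4=1&1=1 G3=G0=0 G4=G1=0 -> 00100
Step 3: G0=G2&G0=1&0=0 G1=G0=0 G2=G2&G4=1&0=0 G3=G0=0 G4=G1=0 -> 00000
Step 4: G0=G2&G0=0&0=0 G1=G0=0 G2=G2&G4=0&0=0 G3=G0=0 G4=G1=0 -> 00000
Step 5: G0=G2&G0=0&0=0 G1=G0=0 G2=G2&G4=0&0=0 G3=G0=0 G4=G1=0 -> 00000

00000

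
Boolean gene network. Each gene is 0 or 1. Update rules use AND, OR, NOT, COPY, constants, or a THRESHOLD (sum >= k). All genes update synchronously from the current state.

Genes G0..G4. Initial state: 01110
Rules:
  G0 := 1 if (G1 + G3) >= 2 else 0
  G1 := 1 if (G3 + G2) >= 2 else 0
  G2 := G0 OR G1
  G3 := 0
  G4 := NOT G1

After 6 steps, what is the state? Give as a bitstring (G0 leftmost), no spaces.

Step 1: G0=(1+1>=2)=1 G1=(1+1>=2)=1 G2=G0|G1=0|1=1 G3=0(const) G4=NOT G1=NOT 1=0 -> 11100
Step 2: G0=(1+0>=2)=0 G1=(0+1>=2)=0 G2=G0|G1=1|1=1 G3=0(const) G4=NOT G1=NOT 1=0 -> 00100
Step 3: G0=(0+0>=2)=0 G1=(0+1>=2)=0 G2=G0|G1=0|0=0 G3=0(const) G4=NOT G1=NOT 0=1 -> 00001
Step 4: G0=(0+0>=2)=0 G1=(0+0>=2)=0 G2=G0|G1=0|0=0 G3=0(const) G4=NOT G1=NOT 0=1 -> 00001
Step 5: G0=(0+0>=2)=0 G1=(0+0>=2)=0 G2=G0|G1=0|0=0 G3=0(const) G4=NOT G1=NOT 0=1 -> 00001
Step 6: G0=(0+0>=2)=0 G1=(0+0>=2)=0 G2=G0|G1=0|0=0 G3=0(const) G4=NOT G1=NOT 0=1 -> 00001

00001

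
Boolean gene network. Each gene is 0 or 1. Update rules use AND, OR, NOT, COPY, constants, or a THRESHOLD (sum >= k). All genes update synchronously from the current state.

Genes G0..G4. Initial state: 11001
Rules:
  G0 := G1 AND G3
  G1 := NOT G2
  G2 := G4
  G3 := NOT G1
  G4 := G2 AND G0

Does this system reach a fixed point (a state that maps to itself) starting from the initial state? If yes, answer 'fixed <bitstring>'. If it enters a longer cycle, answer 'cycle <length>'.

Step 0: 11001
Step 1: G0=G1&G3=1&0=0 G1=NOT G2=NOT 0=1 G2=G4=1 G3=NOT G1=NOT 1=0 G4=G2&G0=0&1=0 -> 01100
Step 2: G0=G1&G3=1&0=0 G1=NOT G2=NOT 1=0 G2=G4=0 G3=NOT G1=NOT 1=0 G4=G2&G0=1&0=0 -> 00000
Step 3: G0=G1&G3=0&0=0 G1=NOT G2=NOT 0=1 G2=G4=0 G3=NOT G1=NOT 0=1 G4=G2&G0=0&0=0 -> 01010
Step 4: G0=G1&G3=1&1=1 G1=NOT G2=NOT 0=1 G2=G4=0 G3=NOT G1=NOT 1=0 G4=G2&G0=0&0=0 -> 11000
Step 5: G0=G1&G3=1&0=0 G1=NOT G2=NOT 0=1 G2=G4=0 G3=NOT G1=NOT 1=0 G4=G2&G0=0&1=0 -> 01000
Step 6: G0=G1&G3=1&0=0 G1=NOT G2=NOT 0=1 G2=G4=0 G3=NOT G1=NOT 1=0 G4=G2&G0=0&0=0 -> 01000
Fixed point reached at step 5: 01000

Answer: fixed 01000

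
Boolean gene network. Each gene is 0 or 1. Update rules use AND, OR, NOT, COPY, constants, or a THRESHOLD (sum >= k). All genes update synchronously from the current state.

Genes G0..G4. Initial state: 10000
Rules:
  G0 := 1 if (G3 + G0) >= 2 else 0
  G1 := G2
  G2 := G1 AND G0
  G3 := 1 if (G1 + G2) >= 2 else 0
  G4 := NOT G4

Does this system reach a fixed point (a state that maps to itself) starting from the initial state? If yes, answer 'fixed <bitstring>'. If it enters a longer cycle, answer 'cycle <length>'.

Step 0: 10000
Step 1: G0=(0+1>=2)=0 G1=G2=0 G2=G1&G0=0&1=0 G3=(0+0>=2)=0 G4=NOT G4=NOT 0=1 -> 00001
Step 2: G0=(0+0>=2)=0 G1=G2=0 G2=G1&G0=0&0=0 G3=(0+0>=2)=0 G4=NOT G4=NOT 1=0 -> 00000
Step 3: G0=(0+0>=2)=0 G1=G2=0 G2=G1&G0=0&0=0 G3=(0+0>=2)=0 G4=NOT G4=NOT 0=1 -> 00001
Cycle of length 2 starting at step 1 -> no fixed point

Answer: cycle 2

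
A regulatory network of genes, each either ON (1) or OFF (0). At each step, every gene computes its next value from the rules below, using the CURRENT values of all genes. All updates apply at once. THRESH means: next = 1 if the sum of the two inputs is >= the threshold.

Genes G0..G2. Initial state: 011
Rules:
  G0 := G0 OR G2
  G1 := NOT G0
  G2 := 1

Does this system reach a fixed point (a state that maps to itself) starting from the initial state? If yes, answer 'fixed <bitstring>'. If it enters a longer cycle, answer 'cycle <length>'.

Answer: fixed 101

Derivation:
Step 0: 011
Step 1: G0=G0|G2=0|1=1 G1=NOT G0=NOT 0=1 G2=1(const) -> 111
Step 2: G0=G0|G2=1|1=1 G1=NOT G0=NOT 1=0 G2=1(const) -> 101
Step 3: G0=G0|G2=1|1=1 G1=NOT G0=NOT 1=0 G2=1(const) -> 101
Fixed point reached at step 2: 101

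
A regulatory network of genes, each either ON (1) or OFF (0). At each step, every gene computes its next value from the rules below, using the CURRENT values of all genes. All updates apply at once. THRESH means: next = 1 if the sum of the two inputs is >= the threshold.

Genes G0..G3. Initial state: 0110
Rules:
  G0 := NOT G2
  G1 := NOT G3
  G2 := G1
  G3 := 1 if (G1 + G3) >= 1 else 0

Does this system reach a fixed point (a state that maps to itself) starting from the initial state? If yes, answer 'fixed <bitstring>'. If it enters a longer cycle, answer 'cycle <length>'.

Step 0: 0110
Step 1: G0=NOT G2=NOT 1=0 G1=NOT G3=NOT 0=1 G2=G1=1 G3=(1+0>=1)=1 -> 0111
Step 2: G0=NOT G2=NOT 1=0 G1=NOT G3=NOT 1=0 G2=G1=1 G3=(1+1>=1)=1 -> 0011
Step 3: G0=NOT G2=NOT 1=0 G1=NOT G3=NOT 1=0 G2=G1=0 G3=(0+1>=1)=1 -> 0001
Step 4: G0=NOT G2=NOT 0=1 G1=NOT G3=NOT 1=0 G2=G1=0 G3=(0+1>=1)=1 -> 1001
Step 5: G0=NOT G2=NOT 0=1 G1=NOT G3=NOT 1=0 G2=G1=0 G3=(0+1>=1)=1 -> 1001
Fixed point reached at step 4: 1001

Answer: fixed 1001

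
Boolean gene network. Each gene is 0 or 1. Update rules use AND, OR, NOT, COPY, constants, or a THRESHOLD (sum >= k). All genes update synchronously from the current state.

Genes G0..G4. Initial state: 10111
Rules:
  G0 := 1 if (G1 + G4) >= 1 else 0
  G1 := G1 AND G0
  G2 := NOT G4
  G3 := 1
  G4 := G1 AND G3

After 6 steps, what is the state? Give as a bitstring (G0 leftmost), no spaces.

Step 1: G0=(0+1>=1)=1 G1=G1&G0=0&1=0 G2=NOT G4=NOT 1=0 G3=1(const) G4=G1&G3=0&1=0 -> 10010
Step 2: G0=(0+0>=1)=0 G1=G1&G0=0&1=0 G2=NOT G4=NOT 0=1 G3=1(const) G4=G1&G3=0&1=0 -> 00110
Step 3: G0=(0+0>=1)=0 G1=G1&G0=0&0=0 G2=NOT G4=NOT 0=1 G3=1(const) G4=G1&G3=0&1=0 -> 00110
Step 4: G0=(0+0>=1)=0 G1=G1&G0=0&0=0 G2=NOT G4=NOT 0=1 G3=1(const) G4=G1&G3=0&1=0 -> 00110
Step 5: G0=(0+0>=1)=0 G1=G1&G0=0&0=0 G2=NOT G4=NOT 0=1 G3=1(const) G4=G1&G3=0&1=0 -> 00110
Step 6: G0=(0+0>=1)=0 G1=G1&G0=0&0=0 G2=NOT G4=NOT 0=1 G3=1(const) G4=G1&G3=0&1=0 -> 00110

00110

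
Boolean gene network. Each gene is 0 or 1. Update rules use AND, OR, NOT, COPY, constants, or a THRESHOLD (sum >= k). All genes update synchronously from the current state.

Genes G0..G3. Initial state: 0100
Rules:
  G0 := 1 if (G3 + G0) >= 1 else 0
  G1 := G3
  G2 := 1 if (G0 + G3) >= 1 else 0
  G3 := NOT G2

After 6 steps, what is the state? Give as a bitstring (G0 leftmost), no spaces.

Step 1: G0=(0+0>=1)=0 G1=G3=0 G2=(0+0>=1)=0 G3=NOT G2=NOT 0=1 -> 0001
Step 2: G0=(1+0>=1)=1 G1=G3=1 G2=(0+1>=1)=1 G3=NOT G2=NOT 0=1 -> 1111
Step 3: G0=(1+1>=1)=1 G1=G3=1 G2=(1+1>=1)=1 G3=NOT G2=NOT 1=0 -> 1110
Step 4: G0=(0+1>=1)=1 G1=G3=0 G2=(1+0>=1)=1 G3=NOT G2=NOT 1=0 -> 1010
Step 5: G0=(0+1>=1)=1 G1=G3=0 G2=(1+0>=1)=1 G3=NOT G2=NOT 1=0 -> 1010
Step 6: G0=(0+1>=1)=1 G1=G3=0 G2=(1+0>=1)=1 G3=NOT G2=NOT 1=0 -> 1010

1010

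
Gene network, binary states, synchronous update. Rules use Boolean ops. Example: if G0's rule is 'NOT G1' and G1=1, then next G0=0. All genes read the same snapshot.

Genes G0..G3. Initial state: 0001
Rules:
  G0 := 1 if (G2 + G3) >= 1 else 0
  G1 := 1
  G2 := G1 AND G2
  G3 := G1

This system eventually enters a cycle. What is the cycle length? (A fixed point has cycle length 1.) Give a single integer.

Step 0: 0001
Step 1: G0=(0+1>=1)=1 G1=1(const) G2=G1&G2=0&0=0 G3=G1=0 -> 1100
Step 2: G0=(0+0>=1)=0 G1=1(const) G2=G1&G2=1&0=0 G3=G1=1 -> 0101
Step 3: G0=(0+1>=1)=1 G1=1(const) G2=G1&G2=1&0=0 G3=G1=1 -> 1101
Step 4: G0=(0+1>=1)=1 G1=1(const) G2=G1&G2=1&0=0 G3=G1=1 -> 1101
State from step 4 equals state from step 3 -> cycle length 1

Answer: 1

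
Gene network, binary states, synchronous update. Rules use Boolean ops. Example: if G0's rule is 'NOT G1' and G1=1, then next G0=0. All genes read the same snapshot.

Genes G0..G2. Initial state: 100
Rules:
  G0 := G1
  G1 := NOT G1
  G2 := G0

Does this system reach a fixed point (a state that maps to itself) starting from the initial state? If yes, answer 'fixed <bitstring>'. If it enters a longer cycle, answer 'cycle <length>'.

Step 0: 100
Step 1: G0=G1=0 G1=NOT G1=NOT 0=1 G2=G0=1 -> 011
Step 2: G0=G1=1 G1=NOT G1=NOT 1=0 G2=G0=0 -> 100
Cycle of length 2 starting at step 0 -> no fixed point

Answer: cycle 2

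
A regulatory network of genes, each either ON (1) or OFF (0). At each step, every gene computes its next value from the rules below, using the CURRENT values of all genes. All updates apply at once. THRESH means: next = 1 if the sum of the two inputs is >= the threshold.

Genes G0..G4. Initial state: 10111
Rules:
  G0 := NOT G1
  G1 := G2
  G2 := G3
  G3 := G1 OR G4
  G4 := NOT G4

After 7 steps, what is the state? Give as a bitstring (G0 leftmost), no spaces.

Step 1: G0=NOT G1=NOT 0=1 G1=G2=1 G2=G3=1 G3=G1|G4=0|1=1 G4=NOT G4=NOT 1=0 -> 11110
Step 2: G0=NOT G1=NOT 1=0 G1=G2=1 G2=G3=1 G3=G1|G4=1|0=1 G4=NOT G4=NOT 0=1 -> 01111
Step 3: G0=NOT G1=NOT 1=0 G1=G2=1 G2=G3=1 G3=G1|G4=1|1=1 G4=NOT G4=NOT 1=0 -> 01110
Step 4: G0=NOT G1=NOT 1=0 G1=G2=1 G2=G3=1 G3=G1|G4=1|0=1 G4=NOT G4=NOT 0=1 -> 01111
Step 5: G0=NOT G1=NOT 1=0 G1=G2=1 G2=G3=1 G3=G1|G4=1|1=1 G4=NOT G4=NOT 1=0 -> 01110
Step 6: G0=NOT G1=NOT 1=0 G1=G2=1 G2=G3=1 G3=G1|G4=1|0=1 G4=NOT G4=NOT 0=1 -> 01111
Step 7: G0=NOT G1=NOT 1=0 G1=G2=1 G2=G3=1 G3=G1|G4=1|1=1 G4=NOT G4=NOT 1=0 -> 01110

01110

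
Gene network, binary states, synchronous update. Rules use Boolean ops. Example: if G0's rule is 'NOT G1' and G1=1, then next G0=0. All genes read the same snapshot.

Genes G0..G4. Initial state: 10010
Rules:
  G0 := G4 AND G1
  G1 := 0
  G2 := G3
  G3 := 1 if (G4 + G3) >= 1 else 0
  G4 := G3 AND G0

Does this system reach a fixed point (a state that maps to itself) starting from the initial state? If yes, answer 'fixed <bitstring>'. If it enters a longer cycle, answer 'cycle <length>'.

Step 0: 10010
Step 1: G0=G4&G1=0&0=0 G1=0(const) G2=G3=1 G3=(0+1>=1)=1 G4=G3&G0=1&1=1 -> 00111
Step 2: G0=G4&G1=1&0=0 G1=0(const) G2=G3=1 G3=(1+1>=1)=1 G4=G3&G0=1&0=0 -> 00110
Step 3: G0=G4&G1=0&0=0 G1=0(const) G2=G3=1 G3=(0+1>=1)=1 G4=G3&G0=1&0=0 -> 00110
Fixed point reached at step 2: 00110

Answer: fixed 00110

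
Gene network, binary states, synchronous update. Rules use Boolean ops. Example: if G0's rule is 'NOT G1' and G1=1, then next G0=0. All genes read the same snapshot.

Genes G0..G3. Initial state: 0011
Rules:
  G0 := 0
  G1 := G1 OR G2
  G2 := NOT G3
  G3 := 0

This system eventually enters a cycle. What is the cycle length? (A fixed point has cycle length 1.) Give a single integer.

Answer: 1

Derivation:
Step 0: 0011
Step 1: G0=0(const) G1=G1|G2=0|1=1 G2=NOT G3=NOT 1=0 G3=0(const) -> 0100
Step 2: G0=0(const) G1=G1|G2=1|0=1 G2=NOT G3=NOT 0=1 G3=0(const) -> 0110
Step 3: G0=0(const) G1=G1|G2=1|1=1 G2=NOT G3=NOT 0=1 G3=0(const) -> 0110
State from step 3 equals state from step 2 -> cycle length 1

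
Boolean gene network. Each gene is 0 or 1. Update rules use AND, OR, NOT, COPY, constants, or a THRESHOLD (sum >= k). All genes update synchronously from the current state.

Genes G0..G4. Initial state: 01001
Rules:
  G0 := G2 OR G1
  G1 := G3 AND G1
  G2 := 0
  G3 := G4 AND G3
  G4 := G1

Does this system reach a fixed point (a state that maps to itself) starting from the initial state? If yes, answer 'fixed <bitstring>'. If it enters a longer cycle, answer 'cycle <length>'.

Step 0: 01001
Step 1: G0=G2|G1=0|1=1 G1=G3&G1=0&1=0 G2=0(const) G3=G4&G3=1&0=0 G4=G1=1 -> 10001
Step 2: G0=G2|G1=0|0=0 G1=G3&G1=0&0=0 G2=0(const) G3=G4&G3=1&0=0 G4=G1=0 -> 00000
Step 3: G0=G2|G1=0|0=0 G1=G3&G1=0&0=0 G2=0(const) G3=G4&G3=0&0=0 G4=G1=0 -> 00000
Fixed point reached at step 2: 00000

Answer: fixed 00000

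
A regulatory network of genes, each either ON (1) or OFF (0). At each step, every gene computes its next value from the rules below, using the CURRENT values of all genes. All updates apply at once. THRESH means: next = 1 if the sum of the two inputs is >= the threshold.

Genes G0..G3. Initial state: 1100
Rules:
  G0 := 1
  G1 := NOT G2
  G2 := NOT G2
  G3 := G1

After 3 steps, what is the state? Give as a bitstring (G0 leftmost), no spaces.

Step 1: G0=1(const) G1=NOT G2=NOT 0=1 G2=NOT G2=NOT 0=1 G3=G1=1 -> 1111
Step 2: G0=1(const) G1=NOT G2=NOT 1=0 G2=NOT G2=NOT 1=0 G3=G1=1 -> 1001
Step 3: G0=1(const) G1=NOT G2=NOT 0=1 G2=NOT G2=NOT 0=1 G3=G1=0 -> 1110

1110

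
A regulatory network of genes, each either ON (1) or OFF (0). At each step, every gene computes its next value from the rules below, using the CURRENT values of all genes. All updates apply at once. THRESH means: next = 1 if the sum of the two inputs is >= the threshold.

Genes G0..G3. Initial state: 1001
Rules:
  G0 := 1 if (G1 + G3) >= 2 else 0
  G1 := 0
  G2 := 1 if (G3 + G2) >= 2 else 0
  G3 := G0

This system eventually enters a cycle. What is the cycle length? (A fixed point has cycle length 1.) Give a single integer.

Step 0: 1001
Step 1: G0=(0+1>=2)=0 G1=0(const) G2=(1+0>=2)=0 G3=G0=1 -> 0001
Step 2: G0=(0+1>=2)=0 G1=0(const) G2=(1+0>=2)=0 G3=G0=0 -> 0000
Step 3: G0=(0+0>=2)=0 G1=0(const) G2=(0+0>=2)=0 G3=G0=0 -> 0000
State from step 3 equals state from step 2 -> cycle length 1

Answer: 1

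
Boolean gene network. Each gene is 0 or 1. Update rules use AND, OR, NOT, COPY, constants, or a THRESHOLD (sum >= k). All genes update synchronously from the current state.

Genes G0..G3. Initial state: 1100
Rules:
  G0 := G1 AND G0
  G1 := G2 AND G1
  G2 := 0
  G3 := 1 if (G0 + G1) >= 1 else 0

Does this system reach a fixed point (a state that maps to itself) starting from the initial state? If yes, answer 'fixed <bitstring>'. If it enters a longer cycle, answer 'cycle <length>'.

Step 0: 1100
Step 1: G0=G1&G0=1&1=1 G1=G2&G1=0&1=0 G2=0(const) G3=(1+1>=1)=1 -> 1001
Step 2: G0=G1&G0=0&1=0 G1=G2&G1=0&0=0 G2=0(const) G3=(1+0>=1)=1 -> 0001
Step 3: G0=G1&G0=0&0=0 G1=G2&G1=0&0=0 G2=0(const) G3=(0+0>=1)=0 -> 0000
Step 4: G0=G1&G0=0&0=0 G1=G2&G1=0&0=0 G2=0(const) G3=(0+0>=1)=0 -> 0000
Fixed point reached at step 3: 0000

Answer: fixed 0000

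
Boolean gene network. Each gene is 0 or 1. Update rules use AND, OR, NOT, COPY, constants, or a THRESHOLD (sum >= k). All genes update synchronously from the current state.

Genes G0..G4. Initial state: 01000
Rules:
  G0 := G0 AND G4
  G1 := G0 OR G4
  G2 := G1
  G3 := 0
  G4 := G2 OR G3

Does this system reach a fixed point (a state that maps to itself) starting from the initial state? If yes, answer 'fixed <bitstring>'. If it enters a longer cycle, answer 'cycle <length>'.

Answer: cycle 3

Derivation:
Step 0: 01000
Step 1: G0=G0&G4=0&0=0 G1=G0|G4=0|0=0 G2=G1=1 G3=0(const) G4=G2|G3=0|0=0 -> 00100
Step 2: G0=G0&G4=0&0=0 G1=G0|G4=0|0=0 G2=G1=0 G3=0(const) G4=G2|G3=1|0=1 -> 00001
Step 3: G0=G0&G4=0&1=0 G1=G0|G4=0|1=1 G2=G1=0 G3=0(const) G4=G2|G3=0|0=0 -> 01000
Cycle of length 3 starting at step 0 -> no fixed point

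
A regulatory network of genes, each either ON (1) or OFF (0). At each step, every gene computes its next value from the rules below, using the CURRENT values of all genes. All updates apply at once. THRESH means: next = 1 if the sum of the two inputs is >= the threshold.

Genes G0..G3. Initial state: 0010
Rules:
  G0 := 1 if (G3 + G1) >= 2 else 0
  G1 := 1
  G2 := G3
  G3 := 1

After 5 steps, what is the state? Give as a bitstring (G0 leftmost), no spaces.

Step 1: G0=(0+0>=2)=0 G1=1(const) G2=G3=0 G3=1(const) -> 0101
Step 2: G0=(1+1>=2)=1 G1=1(const) G2=G3=1 G3=1(const) -> 1111
Step 3: G0=(1+1>=2)=1 G1=1(const) G2=G3=1 G3=1(const) -> 1111
Step 4: G0=(1+1>=2)=1 G1=1(const) G2=G3=1 G3=1(const) -> 1111
Step 5: G0=(1+1>=2)=1 G1=1(const) G2=G3=1 G3=1(const) -> 1111

1111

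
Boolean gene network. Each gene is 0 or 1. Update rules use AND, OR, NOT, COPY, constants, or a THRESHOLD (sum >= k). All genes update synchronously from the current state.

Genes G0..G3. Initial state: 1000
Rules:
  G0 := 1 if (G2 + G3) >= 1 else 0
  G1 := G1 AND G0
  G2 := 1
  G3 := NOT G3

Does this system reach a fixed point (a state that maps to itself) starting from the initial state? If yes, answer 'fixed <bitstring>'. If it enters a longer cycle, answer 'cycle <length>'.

Step 0: 1000
Step 1: G0=(0+0>=1)=0 G1=G1&G0=0&1=0 G2=1(const) G3=NOT G3=NOT 0=1 -> 0011
Step 2: G0=(1+1>=1)=1 G1=G1&G0=0&0=0 G2=1(const) G3=NOT G3=NOT 1=0 -> 1010
Step 3: G0=(1+0>=1)=1 G1=G1&G0=0&1=0 G2=1(const) G3=NOT G3=NOT 0=1 -> 1011
Step 4: G0=(1+1>=1)=1 G1=G1&G0=0&1=0 G2=1(const) G3=NOT G3=NOT 1=0 -> 1010
Cycle of length 2 starting at step 2 -> no fixed point

Answer: cycle 2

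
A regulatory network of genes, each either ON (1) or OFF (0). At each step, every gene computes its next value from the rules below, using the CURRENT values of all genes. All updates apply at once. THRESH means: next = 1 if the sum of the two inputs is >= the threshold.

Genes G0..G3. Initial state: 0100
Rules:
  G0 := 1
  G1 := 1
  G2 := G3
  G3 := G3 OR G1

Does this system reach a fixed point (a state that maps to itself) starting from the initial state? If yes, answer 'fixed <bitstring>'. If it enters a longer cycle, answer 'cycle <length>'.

Answer: fixed 1111

Derivation:
Step 0: 0100
Step 1: G0=1(const) G1=1(const) G2=G3=0 G3=G3|G1=0|1=1 -> 1101
Step 2: G0=1(const) G1=1(const) G2=G3=1 G3=G3|G1=1|1=1 -> 1111
Step 3: G0=1(const) G1=1(const) G2=G3=1 G3=G3|G1=1|1=1 -> 1111
Fixed point reached at step 2: 1111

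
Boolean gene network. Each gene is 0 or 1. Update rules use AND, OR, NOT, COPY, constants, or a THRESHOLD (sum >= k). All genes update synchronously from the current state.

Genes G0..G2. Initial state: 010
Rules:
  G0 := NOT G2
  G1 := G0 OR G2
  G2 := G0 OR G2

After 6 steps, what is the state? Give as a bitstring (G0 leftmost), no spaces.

Step 1: G0=NOT G2=NOT 0=1 G1=G0|G2=0|0=0 G2=G0|G2=0|0=0 -> 100
Step 2: G0=NOT G2=NOT 0=1 G1=G0|G2=1|0=1 G2=G0|G2=1|0=1 -> 111
Step 3: G0=NOT G2=NOT 1=0 G1=G0|G2=1|1=1 G2=G0|G2=1|1=1 -> 011
Step 4: G0=NOT G2=NOT 1=0 G1=G0|G2=0|1=1 G2=G0|G2=0|1=1 -> 011
Step 5: G0=NOT G2=NOT 1=0 G1=G0|G2=0|1=1 G2=G0|G2=0|1=1 -> 011
Step 6: G0=NOT G2=NOT 1=0 G1=G0|G2=0|1=1 G2=G0|G2=0|1=1 -> 011

011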